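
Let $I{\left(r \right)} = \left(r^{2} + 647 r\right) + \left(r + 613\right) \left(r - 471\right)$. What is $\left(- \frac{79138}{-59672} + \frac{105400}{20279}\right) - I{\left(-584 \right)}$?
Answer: $\frac{40776063604579}{605044244} \approx 67394.0$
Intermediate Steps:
$I{\left(r \right)} = r^{2} + 647 r + \left(-471 + r\right) \left(613 + r\right)$ ($I{\left(r \right)} = \left(r^{2} + 647 r\right) + \left(613 + r\right) \left(-471 + r\right) = \left(r^{2} + 647 r\right) + \left(-471 + r\right) \left(613 + r\right) = r^{2} + 647 r + \left(-471 + r\right) \left(613 + r\right)$)
$\left(- \frac{79138}{-59672} + \frac{105400}{20279}\right) - I{\left(-584 \right)} = \left(- \frac{79138}{-59672} + \frac{105400}{20279}\right) - \left(-288723 + 2 \left(-584\right)^{2} + 789 \left(-584\right)\right) = \left(\left(-79138\right) \left(- \frac{1}{59672}\right) + 105400 \cdot \frac{1}{20279}\right) - \left(-288723 + 2 \cdot 341056 - 460776\right) = \left(\frac{39569}{29836} + \frac{105400}{20279}\right) - \left(-288723 + 682112 - 460776\right) = \frac{3947134151}{605044244} - -67387 = \frac{3947134151}{605044244} + 67387 = \frac{40776063604579}{605044244}$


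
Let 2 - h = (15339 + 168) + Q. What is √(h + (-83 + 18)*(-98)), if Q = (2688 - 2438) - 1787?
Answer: I*√7598 ≈ 87.167*I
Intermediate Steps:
Q = -1537 (Q = 250 - 1787 = -1537)
h = -13968 (h = 2 - ((15339 + 168) - 1537) = 2 - (15507 - 1537) = 2 - 1*13970 = 2 - 13970 = -13968)
√(h + (-83 + 18)*(-98)) = √(-13968 + (-83 + 18)*(-98)) = √(-13968 - 65*(-98)) = √(-13968 + 6370) = √(-7598) = I*√7598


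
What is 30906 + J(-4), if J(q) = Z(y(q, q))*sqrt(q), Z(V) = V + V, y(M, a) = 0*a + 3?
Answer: 30906 + 12*I ≈ 30906.0 + 12.0*I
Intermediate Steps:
y(M, a) = 3 (y(M, a) = 0 + 3 = 3)
Z(V) = 2*V
J(q) = 6*sqrt(q) (J(q) = (2*3)*sqrt(q) = 6*sqrt(q))
30906 + J(-4) = 30906 + 6*sqrt(-4) = 30906 + 6*(2*I) = 30906 + 12*I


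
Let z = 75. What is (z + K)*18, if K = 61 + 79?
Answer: 3870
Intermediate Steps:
K = 140
(z + K)*18 = (75 + 140)*18 = 215*18 = 3870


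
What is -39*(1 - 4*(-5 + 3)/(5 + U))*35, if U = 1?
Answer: -3185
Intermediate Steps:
-39*(1 - 4*(-5 + 3)/(5 + U))*35 = -39*(1 - 4*(-5 + 3)/(5 + 1))*35 = -39*(1 - (-8)/6)*35 = -39*(1 - 4*(-⅓))*35 = -39*(1 + 4/3)*35 = -39*7/3*35 = -91*35 = -3185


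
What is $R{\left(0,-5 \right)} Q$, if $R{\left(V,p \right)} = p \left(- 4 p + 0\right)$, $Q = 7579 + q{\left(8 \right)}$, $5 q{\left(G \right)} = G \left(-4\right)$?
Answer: $-757260$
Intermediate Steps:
$q{\left(G \right)} = - \frac{4 G}{5}$ ($q{\left(G \right)} = \frac{G \left(-4\right)}{5} = \frac{\left(-4\right) G}{5} = - \frac{4 G}{5}$)
$Q = \frac{37863}{5}$ ($Q = 7579 - \frac{32}{5} = \frac{37863}{5} \approx 7572.6$)
$R{\left(V,p \right)} = - 4 p^{2}$ ($R{\left(V,p \right)} = p \left(- 4 p\right) = - 4 p^{2}$)
$R{\left(0,-5 \right)} Q = - 4 \left(-5\right)^{2} \cdot \frac{37863}{5} = \left(-4\right) 25 \cdot \frac{37863}{5} = \left(-100\right) \frac{37863}{5} = -757260$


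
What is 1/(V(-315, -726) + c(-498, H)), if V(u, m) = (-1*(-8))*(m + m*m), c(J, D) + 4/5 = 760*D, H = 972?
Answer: 5/24747596 ≈ 2.0204e-7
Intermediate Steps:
c(J, D) = -⅘ + 760*D
V(u, m) = 8*m + 8*m² (V(u, m) = 8*(m + m²) = 8*m + 8*m²)
1/(V(-315, -726) + c(-498, H)) = 1/(8*(-726)*(1 - 726) + (-⅘ + 760*972)) = 1/(8*(-726)*(-725) + (-⅘ + 738720)) = 1/(4210800 + 3693596/5) = 1/(24747596/5) = 5/24747596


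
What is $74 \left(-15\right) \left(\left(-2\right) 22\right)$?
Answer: $48840$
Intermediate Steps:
$74 \left(-15\right) \left(\left(-2\right) 22\right) = \left(-1110\right) \left(-44\right) = 48840$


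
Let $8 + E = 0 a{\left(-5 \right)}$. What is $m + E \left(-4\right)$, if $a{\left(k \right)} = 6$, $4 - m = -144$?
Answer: $180$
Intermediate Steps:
$m = 148$ ($m = 4 - -144 = 4 + 144 = 148$)
$E = -8$ ($E = -8 + 0 \cdot 6 = -8 + 0 = -8$)
$m + E \left(-4\right) = 148 - -32 = 148 + 32 = 180$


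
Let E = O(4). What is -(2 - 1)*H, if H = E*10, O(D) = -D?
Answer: 40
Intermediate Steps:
E = -4 (E = -1*4 = -4)
H = -40 (H = -4*10 = -40)
-(2 - 1)*H = -(2 - 1)*(-40) = -(-40) = -1*(-40) = 40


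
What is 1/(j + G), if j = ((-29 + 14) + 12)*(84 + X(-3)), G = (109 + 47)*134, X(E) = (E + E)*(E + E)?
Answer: 1/20544 ≈ 4.8676e-5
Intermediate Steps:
X(E) = 4*E² (X(E) = (2*E)*(2*E) = 4*E²)
G = 20904 (G = 156*134 = 20904)
j = -360 (j = ((-29 + 14) + 12)*(84 + 4*(-3)²) = (-15 + 12)*(84 + 4*9) = -3*(84 + 36) = -3*120 = -360)
1/(j + G) = 1/(-360 + 20904) = 1/20544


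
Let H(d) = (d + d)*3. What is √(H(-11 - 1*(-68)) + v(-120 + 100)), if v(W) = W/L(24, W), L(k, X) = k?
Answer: √12282/6 ≈ 18.471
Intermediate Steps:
H(d) = 6*d (H(d) = (2*d)*3 = 6*d)
v(W) = W/24
√(H(-11 - 1*(-68)) + v(-120 + 100)) = √(6*(-11 - 1*(-68)) + (-120 + 100)/24) = √(6*(-11 + 68) + (1/24)*(-20)) = √(6*57 - ⅚) = √(342 - ⅚) = √(2047/6) = √12282/6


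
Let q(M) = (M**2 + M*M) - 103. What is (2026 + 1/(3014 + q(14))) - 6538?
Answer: -14903135/3303 ≈ -4512.0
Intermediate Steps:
q(M) = -103 + 2*M**2 (q(M) = (M**2 + M**2) - 103 = 2*M**2 - 103 = -103 + 2*M**2)
(2026 + 1/(3014 + q(14))) - 6538 = (2026 + 1/(3014 + (-103 + 2*14**2))) - 6538 = (2026 + 1/(3014 + (-103 + 2*196))) - 6538 = (2026 + 1/(3014 + (-103 + 392))) - 6538 = (2026 + 1/(3014 + 289)) - 6538 = (2026 + 1/3303) - 6538 = 6691879/3303 - 6538 = -14903135/3303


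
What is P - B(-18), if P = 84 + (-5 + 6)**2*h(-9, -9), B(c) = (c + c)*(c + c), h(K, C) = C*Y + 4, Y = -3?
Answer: -1181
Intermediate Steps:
h(K, C) = 4 - 3*C (h(K, C) = C*(-3) + 4 = -3*C + 4 = 4 - 3*C)
B(c) = 4*c**2 (B(c) = (2*c)*(2*c) = 4*c**2)
P = 115 (P = 84 + (-5 + 6)**2*(4 - 3*(-9)) = 84 + 1**2*(4 + 27) = 84 + 1*31 = 84 + 31 = 115)
P - B(-18) = 115 - 4*(-18)**2 = 115 - 4*324 = 115 - 1*1296 = 115 - 1296 = -1181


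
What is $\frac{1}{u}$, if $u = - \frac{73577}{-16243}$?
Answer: $\frac{16243}{73577} \approx 0.22076$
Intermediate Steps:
$u = \frac{73577}{16243}$ ($u = \left(-73577\right) \left(- \frac{1}{16243}\right) = \frac{73577}{16243} \approx 4.5298$)
$\frac{1}{u} = \frac{1}{\frac{73577}{16243}} = \frac{16243}{73577}$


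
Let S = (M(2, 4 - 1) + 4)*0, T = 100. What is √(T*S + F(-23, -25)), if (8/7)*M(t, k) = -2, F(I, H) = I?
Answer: I*√23 ≈ 4.7958*I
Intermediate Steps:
M(t, k) = -7/4 (M(t, k) = (7/8)*(-2) = -7/4)
S = 0 (S = (-7/4 + 4)*0 = (9/4)*0 = 0)
√(T*S + F(-23, -25)) = √(100*0 - 23) = √(0 - 23) = √(-23) = I*√23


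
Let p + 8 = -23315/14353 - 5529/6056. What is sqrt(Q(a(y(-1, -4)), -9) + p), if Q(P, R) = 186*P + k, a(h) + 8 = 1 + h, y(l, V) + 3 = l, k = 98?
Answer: I*sqrt(3699380267215010570)/43460884 ≈ 44.255*I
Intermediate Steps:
y(l, V) = -3 + l
a(h) = -7 + h (a(h) = -8 + (1 + h) = -7 + h)
Q(P, R) = 98 + 186*P (Q(P, R) = 186*P + 98 = 98 + 186*P)
p = -915927521/86921768 (p = -8 + (-23315/14353 - 5529/6056) = -8 - 220553377/86921768 = -915927521/86921768 ≈ -10.537)
sqrt(Q(a(y(-1, -4)), -9) + p) = sqrt((98 + 186*(-7 + (-3 - 1))) - 915927521/86921768) = sqrt((98 + 186*(-7 - 4)) - 915927521/86921768) = sqrt((98 + 186*(-11)) - 915927521/86921768) = sqrt((98 - 2046) - 915927521/86921768) = sqrt(-1948 - 915927521/86921768) = sqrt(-170239531585/86921768) = I*sqrt(3699380267215010570)/43460884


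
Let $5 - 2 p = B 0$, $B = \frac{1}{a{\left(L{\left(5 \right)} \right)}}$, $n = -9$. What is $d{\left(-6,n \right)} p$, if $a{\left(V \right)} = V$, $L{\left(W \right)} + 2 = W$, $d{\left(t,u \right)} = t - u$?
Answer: $\frac{15}{2} \approx 7.5$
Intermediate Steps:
$L{\left(W \right)} = -2 + W$
$B = \frac{1}{3}$ ($B = \frac{1}{-2 + 5} = \frac{1}{3} \approx 0.33333$)
$p = \frac{5}{2}$ ($p = \frac{5}{2} - \frac{\frac{1}{3} \cdot 0}{2} = \frac{5}{2} - 0 = \frac{5}{2} + 0 = \frac{5}{2} \approx 2.5$)
$d{\left(-6,n \right)} p = \left(-6 - -9\right) \frac{5}{2} = \left(-6 + 9\right) \frac{5}{2} = 3 \cdot \frac{5}{2} = \frac{15}{2}$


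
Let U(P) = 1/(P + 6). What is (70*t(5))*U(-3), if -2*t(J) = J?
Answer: -175/3 ≈ -58.333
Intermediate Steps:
U(P) = 1/(6 + P)
t(J) = -J/2
(70*t(5))*U(-3) = (70*(-½*5))/(6 - 3) = (70*(-5/2))/3 = -175*⅓ = -175/3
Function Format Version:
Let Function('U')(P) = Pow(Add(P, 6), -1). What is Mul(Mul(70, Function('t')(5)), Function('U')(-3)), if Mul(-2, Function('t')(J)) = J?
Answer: Rational(-175, 3) ≈ -58.333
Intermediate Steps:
Function('U')(P) = Pow(Add(6, P), -1)
Function('t')(J) = Mul(Rational(-1, 2), J)
Mul(Mul(70, Function('t')(5)), Function('U')(-3)) = Mul(Mul(70, Mul(Rational(-1, 2), 5)), Pow(Add(6, -3), -1)) = Mul(Mul(70, Rational(-5, 2)), Pow(3, -1)) = Mul(-175, Rational(1, 3)) = Rational(-175, 3)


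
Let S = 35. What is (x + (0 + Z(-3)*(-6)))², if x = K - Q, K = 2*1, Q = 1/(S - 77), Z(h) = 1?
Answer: 27889/1764 ≈ 15.810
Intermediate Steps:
Q = -1/42 (Q = 1/(35 - 77) = 1/(-42) = -1/42 ≈ -0.023810)
K = 2
x = 85/42 (x = 2 - 1*(-1/42) = 2 + 1/42 = 85/42 ≈ 2.0238)
(x + (0 + Z(-3)*(-6)))² = (85/42 + (0 + 1*(-6)))² = (85/42 + (0 - 6))² = (85/42 - 6)² = (-167/42)² = 27889/1764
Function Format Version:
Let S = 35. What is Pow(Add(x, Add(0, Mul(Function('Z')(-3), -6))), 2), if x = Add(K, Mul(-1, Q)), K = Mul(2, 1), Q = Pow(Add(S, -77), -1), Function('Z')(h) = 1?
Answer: Rational(27889, 1764) ≈ 15.810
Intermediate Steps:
Q = Rational(-1, 42) (Q = Pow(Add(35, -77), -1) = Pow(-42, -1) = Rational(-1, 42) ≈ -0.023810)
K = 2
x = Rational(85, 42) (x = Add(2, Mul(-1, Rational(-1, 42))) = Add(2, Rational(1, 42)) = Rational(85, 42) ≈ 2.0238)
Pow(Add(x, Add(0, Mul(Function('Z')(-3), -6))), 2) = Pow(Add(Rational(85, 42), Add(0, Mul(1, -6))), 2) = Pow(Add(Rational(85, 42), Add(0, -6)), 2) = Pow(Add(Rational(85, 42), -6), 2) = Pow(Rational(-167, 42), 2) = Rational(27889, 1764)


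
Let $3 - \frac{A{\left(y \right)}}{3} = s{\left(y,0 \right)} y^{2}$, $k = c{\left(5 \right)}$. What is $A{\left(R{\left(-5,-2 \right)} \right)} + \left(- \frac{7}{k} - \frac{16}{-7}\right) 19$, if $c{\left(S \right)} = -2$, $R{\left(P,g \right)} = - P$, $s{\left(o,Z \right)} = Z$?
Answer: $\frac{1665}{14} \approx 118.93$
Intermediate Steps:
$k = -2$
$A{\left(y \right)} = 9$ ($A{\left(y \right)} = 9 - 3 \cdot 0 y^{2} = 9 - 0 = 9 + 0 = 9$)
$A{\left(R{\left(-5,-2 \right)} \right)} + \left(- \frac{7}{k} - \frac{16}{-7}\right) 19 = 9 + \left(- \frac{7}{-2} - \frac{16}{-7}\right) 19 = 9 + \left(\left(-7\right) \left(- \frac{1}{2}\right) - - \frac{16}{7}\right) 19 = 9 + \left(\frac{7}{2} + \frac{16}{7}\right) 19 = 9 + \frac{81}{14} \cdot 19 = 9 + \frac{1539}{14} = \frac{1665}{14}$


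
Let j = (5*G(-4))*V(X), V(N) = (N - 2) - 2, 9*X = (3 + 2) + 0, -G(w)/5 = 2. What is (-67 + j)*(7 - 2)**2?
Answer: 23675/9 ≈ 2630.6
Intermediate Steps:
G(w) = -10 (G(w) = -5*2 = -10)
X = 5/9 (X = ((3 + 2) + 0)/9 = (5 + 0)/9 = (1/9)*5 = 5/9 ≈ 0.55556)
V(N) = -4 + N (V(N) = (-2 + N) - 2 = -4 + N)
j = 1550/9 (j = (5*(-10))*(-4 + 5/9) = -50*(-31/9) = 1550/9 ≈ 172.22)
(-67 + j)*(7 - 2)**2 = (-67 + 1550/9)*(7 - 2)**2 = (947/9)*5**2 = (947/9)*25 = 23675/9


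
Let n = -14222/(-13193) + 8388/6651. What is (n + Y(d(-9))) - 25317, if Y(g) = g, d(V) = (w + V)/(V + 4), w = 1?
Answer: -1233964507109/48748135 ≈ -25313.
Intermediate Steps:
d(V) = (1 + V)/(4 + V) (d(V) = (1 + V)/(V + 4) = (1 + V)/(4 + V))
n = 22805934/9749627 (n = -14222*(-1/13193) + 8388*(1/6651) = 14222/13193 + 932/739 = 22805934/9749627 ≈ 2.3392)
(n + Y(d(-9))) - 25317 = (22805934/9749627 + (1 - 9)/(4 - 9)) - 25317 = (22805934/9749627 - 8/(-5)) - 25317 = (22805934/9749627 - 1/5*(-8)) - 25317 = (22805934/9749627 + 8/5) - 25317 = 192026686/48748135 - 25317 = -1233964507109/48748135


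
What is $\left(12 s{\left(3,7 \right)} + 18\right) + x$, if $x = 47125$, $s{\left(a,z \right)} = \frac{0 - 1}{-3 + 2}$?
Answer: $47155$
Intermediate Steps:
$s{\left(a,z \right)} = 1$ ($s{\left(a,z \right)} = - \frac{1}{-1} = \left(-1\right) \left(-1\right) = 1$)
$\left(12 s{\left(3,7 \right)} + 18\right) + x = \left(12 \cdot 1 + 18\right) + 47125 = \left(12 + 18\right) + 47125 = 30 + 47125 = 47155$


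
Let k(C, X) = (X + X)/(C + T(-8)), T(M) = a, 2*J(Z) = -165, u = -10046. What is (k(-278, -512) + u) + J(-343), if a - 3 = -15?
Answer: -2936241/290 ≈ -10125.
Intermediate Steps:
J(Z) = -165/2 (J(Z) = (1/2)*(-165) = -165/2)
a = -12 (a = 3 - 15 = -12)
T(M) = -12
k(C, X) = 2*X/(-12 + C) (k(C, X) = (X + X)/(C - 12) = (2*X)/(-12 + C) = 2*X/(-12 + C))
(k(-278, -512) + u) + J(-343) = (2*(-512)/(-12 - 278) - 10046) - 165/2 = (2*(-512)/(-290) - 10046) - 165/2 = (2*(-512)*(-1/290) - 10046) - 165/2 = (512/145 - 10046) - 165/2 = -1456158/145 - 165/2 = -2936241/290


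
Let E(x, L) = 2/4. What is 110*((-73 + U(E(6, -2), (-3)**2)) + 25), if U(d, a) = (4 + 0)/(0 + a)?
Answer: -47080/9 ≈ -5231.1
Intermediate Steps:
E(x, L) = 1/2 (E(x, L) = 2*(1/4) = 1/2)
U(d, a) = 4/a
110*((-73 + U(E(6, -2), (-3)**2)) + 25) = 110*((-73 + 4/((-3)**2)) + 25) = 110*((-73 + 4/9) + 25) = 110*(-653/9 + 25) = 110*(-428/9) = -47080/9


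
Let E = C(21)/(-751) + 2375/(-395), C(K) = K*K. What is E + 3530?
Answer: 209039806/59329 ≈ 3523.4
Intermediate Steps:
C(K) = K**2
E = -391564/59329 (E = 21**2/(-751) + 2375/(-395) = 441*(-1/751) + 2375*(-1/395) = -441/751 - 475/79 = -391564/59329 ≈ -6.5999)
E + 3530 = -391564/59329 + 3530 = 209039806/59329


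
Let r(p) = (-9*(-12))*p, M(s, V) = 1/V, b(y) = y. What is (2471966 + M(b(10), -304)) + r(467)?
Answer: 766810207/304 ≈ 2.5224e+6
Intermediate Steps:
r(p) = 108*p
(2471966 + M(b(10), -304)) + r(467) = (2471966 + 1/(-304)) + 108*467 = (2471966 - 1/304) + 50436 = 751477663/304 + 50436 = 766810207/304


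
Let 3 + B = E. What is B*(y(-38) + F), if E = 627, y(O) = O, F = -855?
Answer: -557232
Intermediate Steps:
B = 624 (B = -3 + 627 = 624)
B*(y(-38) + F) = 624*(-38 - 855) = 624*(-893) = -557232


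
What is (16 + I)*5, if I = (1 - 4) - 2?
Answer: 55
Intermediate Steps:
I = -5 (I = -3 - 2 = -5)
(16 + I)*5 = (16 - 5)*5 = 11*5 = 55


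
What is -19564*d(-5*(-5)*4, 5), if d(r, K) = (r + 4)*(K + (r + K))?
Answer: -223812160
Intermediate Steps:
d(r, K) = (4 + r)*(r + 2*K) (d(r, K) = (4 + r)*(K + (K + r)) = (4 + r)*(r + 2*K))
-19564*d(-5*(-5)*4, 5) = -19564*((-5*(-5)*4)**2 + 4*(-5*(-5)*4) + 8*5 + 2*5*(-5*(-5)*4)) = -19564*((25*4)**2 + 4*(25*4) + 40 + 2*5*(25*4)) = -19564*(100**2 + 4*100 + 40 + 2*5*100) = -19564*(10000 + 400 + 40 + 1000) = -19564*11440 = -223812160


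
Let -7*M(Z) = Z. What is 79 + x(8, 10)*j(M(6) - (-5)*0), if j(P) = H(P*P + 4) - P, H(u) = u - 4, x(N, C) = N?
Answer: 4495/49 ≈ 91.735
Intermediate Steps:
M(Z) = -Z/7
H(u) = -4 + u
j(P) = P² - P (j(P) = (-4 + (P*P + 4)) - P = (-4 + (P² + 4)) - P = (-4 + (4 + P²)) - P = P² - P)
79 + x(8, 10)*j(M(6) - (-5)*0) = 79 + 8*((-⅐*6 - (-5)*0)*(-1 + (-⅐*6 - (-5)*0))) = 79 + 8*((-6/7 - 1*0)*(-1 + (-6/7 - 1*0))) = 79 + 8*((-6/7 + 0)*(-1 + (-6/7 + 0))) = 79 + 8*(-6*(-1 - 6/7)/7) = 79 + 8*(-6/7*(-13/7)) = 79 + 8*(78/49) = 79 + 624/49 = 4495/49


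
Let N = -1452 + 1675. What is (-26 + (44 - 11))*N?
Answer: 1561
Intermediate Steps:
N = 223
(-26 + (44 - 11))*N = (-26 + (44 - 11))*223 = (-26 + 33)*223 = 7*223 = 1561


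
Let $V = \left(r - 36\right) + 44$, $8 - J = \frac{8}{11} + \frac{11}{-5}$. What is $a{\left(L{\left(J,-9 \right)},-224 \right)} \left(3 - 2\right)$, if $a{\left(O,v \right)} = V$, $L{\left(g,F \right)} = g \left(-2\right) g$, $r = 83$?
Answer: $91$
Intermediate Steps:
$J = \frac{521}{55}$ ($J = 8 - \left(\frac{8}{11} + \frac{11}{-5}\right) = 8 - \left(8 \cdot \frac{1}{11} + 11 \left(- \frac{1}{5}\right)\right) = 8 - \left(\frac{8}{11} - \frac{11}{5}\right) = 8 - - \frac{81}{55} = 8 + \frac{81}{55} = \frac{521}{55} \approx 9.4727$)
$L{\left(g,F \right)} = - 2 g^{2}$ ($L{\left(g,F \right)} = - 2 g g = - 2 g^{2}$)
$V = 91$ ($V = \left(83 - 36\right) + 44 = 47 + 44 = 91$)
$a{\left(O,v \right)} = 91$
$a{\left(L{\left(J,-9 \right)},-224 \right)} \left(3 - 2\right) = 91 \left(3 - 2\right) = 91 \cdot 1 = 91$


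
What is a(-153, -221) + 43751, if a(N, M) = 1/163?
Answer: 7131414/163 ≈ 43751.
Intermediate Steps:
a(N, M) = 1/163
a(-153, -221) + 43751 = 1/163 + 43751 = 7131414/163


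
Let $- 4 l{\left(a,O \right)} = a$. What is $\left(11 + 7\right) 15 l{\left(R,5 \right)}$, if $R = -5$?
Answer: $\frac{675}{2} \approx 337.5$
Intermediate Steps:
$l{\left(a,O \right)} = - \frac{a}{4}$
$\left(11 + 7\right) 15 l{\left(R,5 \right)} = \left(11 + 7\right) 15 \left(\left(- \frac{1}{4}\right) \left(-5\right)\right) = 18 \cdot 15 \cdot \frac{5}{4} = 270 \cdot \frac{5}{4} = \frac{675}{2}$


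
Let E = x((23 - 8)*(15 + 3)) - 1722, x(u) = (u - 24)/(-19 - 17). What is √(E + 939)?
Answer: I*√28434/6 ≈ 28.104*I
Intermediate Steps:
x(u) = ⅔ - u/36 (x(u) = (-24 + u)/(-36) = (-24 + u)*(-1/36) = ⅔ - u/36)
E = -10373/6 (E = (⅔ - (23 - 8)*(15 + 3)/36) - 1722 = (⅔ - 5*18/12) - 1722 = (⅔ - 1/36*270) - 1722 = (⅔ - 15/2) - 1722 = -41/6 - 1722 = -10373/6 ≈ -1728.8)
√(E + 939) = √(-10373/6 + 939) = √(-4739/6) = I*√28434/6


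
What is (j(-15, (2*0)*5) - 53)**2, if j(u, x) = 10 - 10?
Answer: 2809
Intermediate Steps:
j(u, x) = 0
(j(-15, (2*0)*5) - 53)**2 = (0 - 53)**2 = (-53)**2 = 2809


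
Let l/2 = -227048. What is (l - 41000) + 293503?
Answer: -201593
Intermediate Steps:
l = -454096 (l = 2*(-227048) = -454096)
(l - 41000) + 293503 = (-454096 - 41000) + 293503 = -495096 + 293503 = -201593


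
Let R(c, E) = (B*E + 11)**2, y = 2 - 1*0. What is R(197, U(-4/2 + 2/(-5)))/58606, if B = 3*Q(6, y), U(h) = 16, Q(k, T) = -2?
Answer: 7225/58606 ≈ 0.12328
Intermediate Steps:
y = 2 (y = 2 + 0 = 2)
B = -6 (B = 3*(-2) = -6)
R(c, E) = (11 - 6*E)**2 (R(c, E) = (-6*E + 11)**2 = (11 - 6*E)**2)
R(197, U(-4/2 + 2/(-5)))/58606 = (-11 + 6*16)**2/58606 = (-11 + 96)**2*(1/58606) = 85**2*(1/58606) = 7225*(1/58606) = 7225/58606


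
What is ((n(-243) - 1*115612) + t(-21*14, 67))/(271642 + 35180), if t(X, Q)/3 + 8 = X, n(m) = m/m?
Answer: -38839/102274 ≈ -0.37975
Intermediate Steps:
n(m) = 1
t(X, Q) = -24 + 3*X
((n(-243) - 1*115612) + t(-21*14, 67))/(271642 + 35180) = ((1 - 1*115612) + (-24 + 3*(-21*14)))/(271642 + 35180) = ((1 - 115612) + (-24 + 3*(-294)))/306822 = (-115611 + (-24 - 882))*(1/306822) = (-115611 - 906)*(1/306822) = -116517*1/306822 = -38839/102274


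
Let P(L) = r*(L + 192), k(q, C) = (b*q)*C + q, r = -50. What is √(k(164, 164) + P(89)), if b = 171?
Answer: √4585330 ≈ 2141.3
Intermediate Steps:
k(q, C) = q + 171*C*q (k(q, C) = (171*q)*C + q = 171*C*q + q = q + 171*C*q)
P(L) = -9600 - 50*L (P(L) = -50*(L + 192) = -50*(192 + L) = -9600 - 50*L)
√(k(164, 164) + P(89)) = √(164*(1 + 171*164) + (-9600 - 50*89)) = √(164*(1 + 28044) + (-9600 - 4450)) = √(164*28045 - 14050) = √(4599380 - 14050) = √4585330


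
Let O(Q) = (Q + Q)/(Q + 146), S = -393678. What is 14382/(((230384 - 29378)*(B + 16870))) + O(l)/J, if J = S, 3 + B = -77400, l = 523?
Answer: -458749909262/89015570976390201 ≈ -5.1536e-6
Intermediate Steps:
B = -77403 (B = -3 - 77400 = -77403)
J = -393678
O(Q) = 2*Q/(146 + Q) (O(Q) = (2*Q)/(146 + Q) = 2*Q/(146 + Q))
14382/(((230384 - 29378)*(B + 16870))) + O(l)/J = 14382/(((230384 - 29378)*(-77403 + 16870))) + (2*523/(146 + 523))/(-393678) = 14382/((201006*(-60533))) + (2*523/669)*(-1/393678) = 14382/(-12167496198) + (2*523*(1/669))*(-1/393678) = 14382*(-1/12167496198) + (1046/669)*(-1/393678) = -799/675972011 - 523/131685291 = -458749909262/89015570976390201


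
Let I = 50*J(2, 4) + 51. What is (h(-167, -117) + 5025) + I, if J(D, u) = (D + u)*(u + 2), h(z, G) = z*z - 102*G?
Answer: 46699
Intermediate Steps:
h(z, G) = z² - 102*G
J(D, u) = (2 + u)*(D + u) (J(D, u) = (D + u)*(2 + u) = (2 + u)*(D + u))
I = 1851 (I = 50*(4² + 2*2 + 2*4 + 2*4) + 51 = 50*(16 + 4 + 8 + 8) + 51 = 50*36 + 51 = 1800 + 51 = 1851)
(h(-167, -117) + 5025) + I = (((-167)² - 102*(-117)) + 5025) + 1851 = ((27889 + 11934) + 5025) + 1851 = (39823 + 5025) + 1851 = 44848 + 1851 = 46699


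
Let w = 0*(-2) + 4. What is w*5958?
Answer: 23832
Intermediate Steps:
w = 4 (w = 0 + 4 = 4)
w*5958 = 4*5958 = 23832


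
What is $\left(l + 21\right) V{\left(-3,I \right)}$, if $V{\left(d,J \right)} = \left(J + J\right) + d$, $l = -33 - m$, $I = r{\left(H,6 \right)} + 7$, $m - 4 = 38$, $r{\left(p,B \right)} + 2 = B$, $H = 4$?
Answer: $-1026$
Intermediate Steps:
$r{\left(p,B \right)} = -2 + B$
$m = 42$ ($m = 4 + 38 = 42$)
$I = 11$ ($I = \left(-2 + 6\right) + 7 = 4 + 7 = 11$)
$l = -75$ ($l = -33 - 42 = -75$)
$V{\left(d,J \right)} = d + 2 J$ ($V{\left(d,J \right)} = 2 J + d = d + 2 J$)
$\left(l + 21\right) V{\left(-3,I \right)} = \left(-75 + 21\right) \left(-3 + 2 \cdot 11\right) = - 54 \left(-3 + 22\right) = \left(-54\right) 19 = -1026$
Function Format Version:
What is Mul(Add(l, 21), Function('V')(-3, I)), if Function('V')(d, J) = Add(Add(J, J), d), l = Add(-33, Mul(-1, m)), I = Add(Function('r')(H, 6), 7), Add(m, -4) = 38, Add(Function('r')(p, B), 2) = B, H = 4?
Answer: -1026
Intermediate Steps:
Function('r')(p, B) = Add(-2, B)
m = 42 (m = Add(4, 38) = 42)
I = 11 (I = Add(Add(-2, 6), 7) = Add(4, 7) = 11)
l = -75 (l = Add(-33, Mul(-1, 42)) = Add(-33, -42) = -75)
Function('V')(d, J) = Add(d, Mul(2, J)) (Function('V')(d, J) = Add(Mul(2, J), d) = Add(d, Mul(2, J)))
Mul(Add(l, 21), Function('V')(-3, I)) = Mul(Add(-75, 21), Add(-3, Mul(2, 11))) = Mul(-54, Add(-3, 22)) = Mul(-54, 19) = -1026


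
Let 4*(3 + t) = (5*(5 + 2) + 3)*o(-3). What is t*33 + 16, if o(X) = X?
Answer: -2047/2 ≈ -1023.5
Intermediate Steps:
t = -63/2 (t = -3 + ((5*(5 + 2) + 3)*(-3))/4 = -3 + ((5*7 + 3)*(-3))/4 = -3 + ((35 + 3)*(-3))/4 = -3 + (38*(-3))/4 = -3 + (¼)*(-114) = -3 - 57/2 = -63/2 ≈ -31.500)
t*33 + 16 = -63/2*33 + 16 = -2079/2 + 16 = -2047/2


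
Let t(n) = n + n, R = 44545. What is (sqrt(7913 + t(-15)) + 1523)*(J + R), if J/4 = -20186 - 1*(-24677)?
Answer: 95201207 + 62509*sqrt(7883) ≈ 1.0075e+8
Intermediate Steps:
t(n) = 2*n
J = 17964 (J = 4*(-20186 - 1*(-24677)) = 4*(-20186 + 24677) = 4*4491 = 17964)
(sqrt(7913 + t(-15)) + 1523)*(J + R) = (sqrt(7913 + 2*(-15)) + 1523)*(17964 + 44545) = (sqrt(7913 - 30) + 1523)*62509 = (sqrt(7883) + 1523)*62509 = (1523 + sqrt(7883))*62509 = 95201207 + 62509*sqrt(7883)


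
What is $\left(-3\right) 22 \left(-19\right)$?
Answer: $1254$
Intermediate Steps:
$\left(-3\right) 22 \left(-19\right) = \left(-66\right) \left(-19\right) = 1254$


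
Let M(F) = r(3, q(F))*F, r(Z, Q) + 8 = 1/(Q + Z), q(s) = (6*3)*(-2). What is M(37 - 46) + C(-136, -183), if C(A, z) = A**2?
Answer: 204251/11 ≈ 18568.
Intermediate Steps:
q(s) = -36 (q(s) = 18*(-2) = -36)
r(Z, Q) = -8 + 1/(Q + Z)
M(F) = -265*F/33 (M(F) = ((1 - 8*(-36) - 8*3)/(-36 + 3))*F = ((1 + 288 - 24)/(-33))*F = (-1/33*265)*F = -265*F/33)
M(37 - 46) + C(-136, -183) = -265*(37 - 46)/33 + (-136)**2 = -265/33*(-9) + 18496 = 795/11 + 18496 = 204251/11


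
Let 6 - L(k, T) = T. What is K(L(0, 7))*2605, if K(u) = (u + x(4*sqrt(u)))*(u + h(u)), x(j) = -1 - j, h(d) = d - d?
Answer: 5210 + 10420*I ≈ 5210.0 + 10420.0*I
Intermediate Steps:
h(d) = 0
L(k, T) = 6 - T
K(u) = u*(-1 + u - 4*sqrt(u)) (K(u) = (u + (-1 - 4*sqrt(u)))*(u + 0) = (u + (-1 - 4*sqrt(u)))*u = (-1 + u - 4*sqrt(u))*u = u*(-1 + u - 4*sqrt(u)))
K(L(0, 7))*2605 = ((6 - 1*7)*(-1 + (6 - 1*7) - 4*sqrt(6 - 1*7)))*2605 = ((6 - 7)*(-1 + (6 - 7) - 4*sqrt(6 - 7)))*2605 = -(-1 - 1 - 4*I)*2605 = -(-2 - 4*I)*2605 = (2 + 4*I)*2605 = 5210 + 10420*I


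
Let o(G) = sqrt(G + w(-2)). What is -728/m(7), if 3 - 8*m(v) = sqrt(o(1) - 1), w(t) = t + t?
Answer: -728/(3/8 - sqrt(-1 + I*sqrt(3))/8) ≈ -1976.2 - 1055.6*I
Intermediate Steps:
w(t) = 2*t
o(G) = sqrt(-4 + G) (o(G) = sqrt(G + 2*(-2)) = sqrt(G - 4) = sqrt(-4 + G))
m(v) = 3/8 - sqrt(-1 + I*sqrt(3))/8 (m(v) = 3/8 - sqrt(sqrt(-4 + 1) - 1)/8 = 3/8 - sqrt(sqrt(-3) - 1)/8 = 3/8 - sqrt(I*sqrt(3) - 1)/8 = 3/8 - sqrt(-1 + I*sqrt(3))/8)
-728/m(7) = -728/(3/8 - sqrt(-1 + I*sqrt(3))/8)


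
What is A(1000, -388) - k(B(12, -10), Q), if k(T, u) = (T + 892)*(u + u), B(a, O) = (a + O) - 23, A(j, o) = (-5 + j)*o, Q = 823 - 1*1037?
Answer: -13272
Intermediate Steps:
Q = -214 (Q = 823 - 1037 = -214)
A(j, o) = o*(-5 + j)
B(a, O) = -23 + O + a (B(a, O) = (O + a) - 23 = -23 + O + a)
k(T, u) = 2*u*(892 + T) (k(T, u) = (892 + T)*(2*u) = 2*u*(892 + T))
A(1000, -388) - k(B(12, -10), Q) = -388*(-5 + 1000) - 2*(-214)*(892 + (-23 - 10 + 12)) = -388*995 - 2*(-214)*(892 - 21) = -386060 - 2*(-214)*871 = -386060 - 1*(-372788) = -386060 + 372788 = -13272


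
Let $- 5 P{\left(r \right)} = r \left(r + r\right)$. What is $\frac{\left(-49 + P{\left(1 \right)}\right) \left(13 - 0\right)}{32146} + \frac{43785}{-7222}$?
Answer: $- \frac{1765188223}{290198015} \approx -6.0827$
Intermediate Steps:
$P{\left(r \right)} = - \frac{2 r^{2}}{5}$ ($P{\left(r \right)} = - \frac{r \left(r + r\right)}{5} = - \frac{r 2 r}{5} = - \frac{2 r^{2}}{5}$)
$\frac{\left(-49 + P{\left(1 \right)}\right) \left(13 - 0\right)}{32146} + \frac{43785}{-7222} = \frac{\left(-49 - \frac{2 \cdot 1^{2}}{5}\right) \left(13 - 0\right)}{32146} + \frac{43785}{-7222} = \left(-49 - \frac{2}{5}\right) \left(13 + 0\right) \frac{1}{32146} + 43785 \left(- \frac{1}{7222}\right) = \left(-49 - \frac{2}{5}\right) 13 \cdot \frac{1}{32146} - \frac{43785}{7222} = \left(- \frac{247}{5}\right) 13 \cdot \frac{1}{32146} - \frac{43785}{7222} = \left(- \frac{3211}{5}\right) \frac{1}{32146} - \frac{43785}{7222} = - \frac{3211}{160730} - \frac{43785}{7222} = - \frac{1765188223}{290198015}$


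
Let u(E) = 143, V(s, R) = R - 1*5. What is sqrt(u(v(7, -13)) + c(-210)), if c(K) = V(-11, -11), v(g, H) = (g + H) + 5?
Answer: sqrt(127) ≈ 11.269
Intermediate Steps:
v(g, H) = 5 + H + g (v(g, H) = (H + g) + 5 = 5 + H + g)
V(s, R) = -5 + R (V(s, R) = R - 5 = -5 + R)
c(K) = -16 (c(K) = -5 - 11 = -16)
sqrt(u(v(7, -13)) + c(-210)) = sqrt(143 - 16) = sqrt(127)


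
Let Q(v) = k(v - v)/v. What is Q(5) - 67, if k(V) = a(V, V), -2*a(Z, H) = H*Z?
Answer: -67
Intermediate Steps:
a(Z, H) = -H*Z/2
k(V) = -V²/2 (k(V) = -V*V/2 = -V²/2)
Q(v) = 0 (Q(v) = (-(v - v)²/2)/v = (-½*0²)/v = (-½*0)/v = 0/v = 0)
Q(5) - 67 = 0 - 67 = -67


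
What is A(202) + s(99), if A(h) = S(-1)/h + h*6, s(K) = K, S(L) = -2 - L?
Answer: 264821/202 ≈ 1311.0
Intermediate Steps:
A(h) = -1/h + 6*h (A(h) = (-2 - 1*(-1))/h + h*6 = (-2 + 1)/h + 6*h = -1/h + 6*h)
A(202) + s(99) = (-1/202 + 6*202) + 99 = (-1*1/202 + 1212) + 99 = (-1/202 + 1212) + 99 = 244823/202 + 99 = 264821/202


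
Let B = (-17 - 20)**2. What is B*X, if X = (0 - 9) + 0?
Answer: -12321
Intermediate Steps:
B = 1369 (B = (-37)**2 = 1369)
X = -9 (X = -9 + 0 = -9)
B*X = 1369*(-9) = -12321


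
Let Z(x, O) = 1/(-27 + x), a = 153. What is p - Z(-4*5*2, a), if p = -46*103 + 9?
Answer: -316842/67 ≈ -4729.0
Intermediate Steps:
p = -4729 (p = -4738 + 9 = -4729)
p - Z(-4*5*2, a) = -4729 - 1/(-27 - 4*5*2) = -4729 - 1/(-27 - 20*2) = -4729 - 1/(-27 - 40) = -4729 - 1/(-67) = -4729 - 1*(-1/67) = -4729 + 1/67 = -316842/67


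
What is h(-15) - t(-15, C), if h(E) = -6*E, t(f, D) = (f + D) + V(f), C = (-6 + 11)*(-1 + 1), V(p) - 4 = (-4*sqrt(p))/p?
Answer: 101 - 4*I*sqrt(15)/15 ≈ 101.0 - 1.0328*I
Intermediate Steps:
V(p) = 4 - 4/sqrt(p) (V(p) = 4 + (-4*sqrt(p))/p = 4 - 4/sqrt(p))
C = 0 (C = 5*0 = 0)
t(f, D) = 4 + D + f - 4/sqrt(f) (t(f, D) = (f + D) + (4 - 4/sqrt(f)) = (D + f) + (4 - 4/sqrt(f)) = 4 + D + f - 4/sqrt(f))
h(-15) - t(-15, C) = -6*(-15) - (4 + 0 - 15 - (-4)*I*sqrt(15)/15) = 90 - (4 + 0 - 15 - (-4)*I*sqrt(15)/15) = 90 - (4 + 0 - 15 + 4*I*sqrt(15)/15) = 90 - (-11 + 4*I*sqrt(15)/15) = 90 + (11 - 4*I*sqrt(15)/15) = 101 - 4*I*sqrt(15)/15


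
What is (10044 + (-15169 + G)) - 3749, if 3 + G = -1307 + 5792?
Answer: -4392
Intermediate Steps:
G = 4482 (G = -3 + (-1307 + 5792) = -3 + 4485 = 4482)
(10044 + (-15169 + G)) - 3749 = (10044 + (-15169 + 4482)) - 3749 = (10044 - 10687) - 3749 = -643 - 3749 = -4392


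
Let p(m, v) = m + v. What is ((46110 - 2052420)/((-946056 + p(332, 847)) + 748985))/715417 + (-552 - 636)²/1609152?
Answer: 1030183755419733/1174550777625284 ≈ 0.87709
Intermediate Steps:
((46110 - 2052420)/((-946056 + p(332, 847)) + 748985))/715417 + (-552 - 636)²/1609152 = ((46110 - 2052420)/((-946056 + (332 + 847)) + 748985))/715417 + (-552 - 636)²/1609152 = -2006310/((-946056 + 1179) + 748985)*(1/715417) + (-1188)²*(1/1609152) = -2006310/(-944877 + 748985)*(1/715417) + 1411344*(1/1609152) = -2006310/(-195892)*(1/715417) + 29403/33524 = -2006310*(-1/195892)*(1/715417) + 29403/33524 = (1003155/97946)*(1/715417) + 29403/33524 = 1003155/70072233482 + 29403/33524 = 1030183755419733/1174550777625284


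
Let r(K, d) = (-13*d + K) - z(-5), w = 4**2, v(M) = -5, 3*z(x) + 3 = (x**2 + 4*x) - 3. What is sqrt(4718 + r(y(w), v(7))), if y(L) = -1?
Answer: sqrt(43041)/3 ≈ 69.154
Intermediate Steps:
z(x) = -2 + x**2/3 + 4*x/3 (z(x) = -1 + ((x**2 + 4*x) - 3)/3 = -1 + (-3 + x**2 + 4*x)/3 = -1 + (-1 + x**2/3 + 4*x/3) = -2 + x**2/3 + 4*x/3)
w = 16
r(K, d) = 1/3 + K - 13*d (r(K, d) = (-13*d + K) - (-2 + (1/3)*(-5)**2 + (4/3)*(-5)) = (K - 13*d) - (-2 + (1/3)*25 - 20/3) = (K - 13*d) - (-2 + 25/3 - 20/3) = (K - 13*d) - 1*(-1/3) = (K - 13*d) + 1/3 = 1/3 + K - 13*d)
sqrt(4718 + r(y(w), v(7))) = sqrt(4718 + (1/3 - 1 - 13*(-5))) = sqrt(4718 + (1/3 - 1 + 65)) = sqrt(4718 + 193/3) = sqrt(14347/3) = sqrt(43041)/3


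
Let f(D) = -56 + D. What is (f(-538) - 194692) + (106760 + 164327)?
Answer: 75801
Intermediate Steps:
(f(-538) - 194692) + (106760 + 164327) = ((-56 - 538) - 194692) + (106760 + 164327) = (-594 - 194692) + 271087 = -195286 + 271087 = 75801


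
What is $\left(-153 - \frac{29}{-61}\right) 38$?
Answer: $- \frac{353552}{61} \approx -5795.9$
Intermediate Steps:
$\left(-153 - \frac{29}{-61}\right) 38 = \left(-153 - - \frac{29}{61}\right) 38 = \left(-153 + \frac{29}{61}\right) 38 = \left(- \frac{9304}{61}\right) 38 = - \frac{353552}{61}$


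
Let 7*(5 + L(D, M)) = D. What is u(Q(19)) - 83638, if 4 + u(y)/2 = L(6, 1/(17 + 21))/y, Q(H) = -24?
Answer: -7026235/84 ≈ -83646.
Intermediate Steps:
L(D, M) = -5 + D/7
u(y) = -8 - 58/(7*y) (u(y) = -8 + 2*((-5 + (1/7)*6)/y) = -8 + 2*((-5 + 6/7)/y) = -8 + 2*(-29/(7*y)) = -8 - 58/(7*y))
u(Q(19)) - 83638 = (-8 - 58/7/(-24)) - 83638 = (-8 - 58/7*(-1/24)) - 83638 = (-8 + 29/84) - 83638 = -643/84 - 83638 = -7026235/84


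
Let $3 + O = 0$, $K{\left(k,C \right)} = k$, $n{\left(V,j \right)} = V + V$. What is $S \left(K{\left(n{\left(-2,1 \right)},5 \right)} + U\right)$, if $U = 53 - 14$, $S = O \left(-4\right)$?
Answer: $420$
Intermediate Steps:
$n{\left(V,j \right)} = 2 V$
$O = -3$ ($O = -3 + 0 = -3$)
$S = 12$ ($S = \left(-3\right) \left(-4\right) = 12$)
$U = 39$ ($U = 53 - 14 = 39$)
$S \left(K{\left(n{\left(-2,1 \right)},5 \right)} + U\right) = 12 \left(2 \left(-2\right) + 39\right) = 12 \left(-4 + 39\right) = 12 \cdot 35 = 420$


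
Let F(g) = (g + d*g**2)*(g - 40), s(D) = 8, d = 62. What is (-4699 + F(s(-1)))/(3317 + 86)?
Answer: -131931/3403 ≈ -38.769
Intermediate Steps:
F(g) = (-40 + g)*(g + 62*g**2) (F(g) = (g + 62*g**2)*(g - 40) = (g + 62*g**2)*(-40 + g) = (-40 + g)*(g + 62*g**2))
(-4699 + F(s(-1)))/(3317 + 86) = (-4699 + 8*(-40 - 2479*8 + 62*8**2))/(3317 + 86) = (-4699 + 8*(-40 - 19832 + 62*64))/3403 = (-4699 + 8*(-40 - 19832 + 3968))*(1/3403) = (-4699 + 8*(-15904))*(1/3403) = (-4699 - 127232)*(1/3403) = -131931*1/3403 = -131931/3403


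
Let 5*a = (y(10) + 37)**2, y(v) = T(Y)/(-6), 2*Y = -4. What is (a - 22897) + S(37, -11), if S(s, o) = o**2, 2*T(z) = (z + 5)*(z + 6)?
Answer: -112584/5 ≈ -22517.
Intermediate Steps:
Y = -2 (Y = (1/2)*(-4) = -2)
T(z) = (5 + z)*(6 + z)/2 (T(z) = ((z + 5)*(z + 6))/2 = ((5 + z)*(6 + z))/2 = (5 + z)*(6 + z)/2)
y(v) = -1 (y(v) = (15 + (1/2)*(-2)**2 + (11/2)*(-2))/(-6) = (15 + (1/2)*4 - 11)*(-1/6) = (15 + 2 - 11)*(-1/6) = 6*(-1/6) = -1)
a = 1296/5 (a = (-1 + 37)**2/5 = (1/5)*36**2 = (1/5)*1296 = 1296/5 ≈ 259.20)
(a - 22897) + S(37, -11) = (1296/5 - 22897) + (-11)**2 = -113189/5 + 121 = -112584/5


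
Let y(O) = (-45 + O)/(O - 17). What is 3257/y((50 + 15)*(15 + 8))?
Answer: 2406923/725 ≈ 3319.9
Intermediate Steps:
y(O) = (-45 + O)/(-17 + O)
3257/y((50 + 15)*(15 + 8)) = 3257/(((-45 + (50 + 15)*(15 + 8))/(-17 + (50 + 15)*(15 + 8)))) = 3257/(((-45 + 65*23)/(-17 + 65*23))) = 3257/(((-45 + 1495)/(-17 + 1495))) = 3257/((1450/1478)) = 3257/(((1/1478)*1450)) = 3257/(725/739) = 3257*(739/725) = 2406923/725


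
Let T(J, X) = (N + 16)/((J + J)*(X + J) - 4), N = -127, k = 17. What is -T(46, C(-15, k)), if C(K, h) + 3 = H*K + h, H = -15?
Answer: 111/26216 ≈ 0.0042341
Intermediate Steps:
C(K, h) = -3 + h - 15*K (C(K, h) = -3 + (-15*K + h) = -3 + (h - 15*K) = -3 + h - 15*K)
T(J, X) = -111/(-4 + 2*J*(J + X)) (T(J, X) = (-127 + 16)/((J + J)*(X + J) - 4) = -111/((2*J)*(J + X) - 4) = -111/(2*J*(J + X) - 4) = -111/(-4 + 2*J*(J + X)))
-T(46, C(-15, k)) = -(-111)/(-4 + 2*46² + 2*46*(-3 + 17 - 15*(-15))) = -(-111)/(-4 + 2*2116 + 2*46*(-3 + 17 + 225)) = -(-111)/(-4 + 4232 + 2*46*239) = -(-111)/(-4 + 4232 + 21988) = -(-111)/26216 = -1*(-111/26216) = 111/26216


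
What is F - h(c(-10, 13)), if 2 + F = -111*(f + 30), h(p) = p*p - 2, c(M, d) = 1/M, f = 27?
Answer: -632701/100 ≈ -6327.0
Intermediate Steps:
h(p) = -2 + p**2 (h(p) = p**2 - 2 = -2 + p**2)
F = -6329 (F = -2 - 111*(27 + 30) = -2 - 111*57 = -2 - 6327 = -6329)
F - h(c(-10, 13)) = -6329 - (-2 + (1/(-10))**2) = -6329 - (-2 + (-1/10)**2) = -6329 - (-2 + 1/100) = -6329 - 1*(-199/100) = -6329 + 199/100 = -632701/100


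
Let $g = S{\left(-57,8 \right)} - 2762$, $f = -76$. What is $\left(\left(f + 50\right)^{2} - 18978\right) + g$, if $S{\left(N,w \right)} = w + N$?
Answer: $-21113$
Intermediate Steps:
$S{\left(N,w \right)} = N + w$
$g = -2811$ ($g = \left(-57 + 8\right) - 2762 = -49 - 2762 = -2811$)
$\left(\left(f + 50\right)^{2} - 18978\right) + g = \left(\left(-76 + 50\right)^{2} - 18978\right) - 2811 = \left(\left(-26\right)^{2} - 18978\right) - 2811 = \left(676 - 18978\right) - 2811 = -18302 - 2811 = -21113$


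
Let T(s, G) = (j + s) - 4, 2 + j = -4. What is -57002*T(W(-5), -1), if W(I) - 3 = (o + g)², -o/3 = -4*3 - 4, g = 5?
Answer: -159719604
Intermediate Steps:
j = -6 (j = -2 - 4 = -6)
o = 48 (o = -3*(-4*3 - 4) = -3*(-12 - 4) = -3*(-16) = 48)
W(I) = 2812 (W(I) = 3 + (48 + 5)² = 3 + 53² = 3 + 2809 = 2812)
T(s, G) = -10 + s (T(s, G) = (-6 + s) - 4 = -10 + s)
-57002*T(W(-5), -1) = -57002*(-10 + 2812) = -57002*2802 = -159719604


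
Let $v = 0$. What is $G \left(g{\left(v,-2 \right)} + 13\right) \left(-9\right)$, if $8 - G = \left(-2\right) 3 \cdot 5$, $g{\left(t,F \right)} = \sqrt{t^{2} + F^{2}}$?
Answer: $-5130$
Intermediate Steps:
$g{\left(t,F \right)} = \sqrt{F^{2} + t^{2}}$
$G = 38$ ($G = 8 - \left(-2\right) 3 \cdot 5 = 8 - \left(-6\right) 5 = 8 - -30 = 8 + 30 = 38$)
$G \left(g{\left(v,-2 \right)} + 13\right) \left(-9\right) = 38 \left(\sqrt{\left(-2\right)^{2} + 0^{2}} + 13\right) \left(-9\right) = 38 \left(\sqrt{4 + 0} + 13\right) \left(-9\right) = 38 \left(\sqrt{4} + 13\right) \left(-9\right) = 38 \left(2 + 13\right) \left(-9\right) = 38 \cdot 15 \left(-9\right) = 570 \left(-9\right) = -5130$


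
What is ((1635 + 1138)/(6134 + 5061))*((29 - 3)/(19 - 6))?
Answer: 5546/11195 ≈ 0.49540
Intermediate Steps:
((1635 + 1138)/(6134 + 5061))*((29 - 3)/(19 - 6)) = (2773/11195)*(26/13) = (2773*(1/11195))*(26*(1/13)) = (2773/11195)*2 = 5546/11195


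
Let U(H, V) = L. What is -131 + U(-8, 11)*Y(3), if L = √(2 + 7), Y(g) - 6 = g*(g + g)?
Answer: -59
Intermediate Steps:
Y(g) = 6 + 2*g² (Y(g) = 6 + g*(g + g) = 6 + g*(2*g) = 6 + 2*g²)
L = 3 (L = √9 = 3)
U(H, V) = 3
-131 + U(-8, 11)*Y(3) = -131 + 3*(6 + 2*3²) = -131 + 3*(6 + 2*9) = -131 + 3*(6 + 18) = -131 + 3*24 = -131 + 72 = -59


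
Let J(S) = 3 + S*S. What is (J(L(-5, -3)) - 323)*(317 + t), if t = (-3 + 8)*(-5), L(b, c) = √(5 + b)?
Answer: -93440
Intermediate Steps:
J(S) = 3 + S²
t = -25 (t = 5*(-5) = -25)
(J(L(-5, -3)) - 323)*(317 + t) = ((3 + (√(5 - 5))²) - 323)*(317 - 25) = ((3 + (√0)²) - 323)*292 = ((3 + 0²) - 323)*292 = ((3 + 0) - 323)*292 = (3 - 323)*292 = -320*292 = -93440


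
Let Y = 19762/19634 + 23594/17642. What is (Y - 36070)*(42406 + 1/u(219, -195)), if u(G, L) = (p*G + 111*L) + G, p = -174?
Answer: -1971207413405186427035/1288804651431 ≈ -1.5295e+9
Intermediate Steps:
u(G, L) = -173*G + 111*L (u(G, L) = (-174*G + 111*L) + G = -173*G + 111*L)
Y = 202971450/86595757 (Y = 19762*(1/19634) + 23594*(1/17642) = 9881/9817 + 11797/8821 = 202971450/86595757 ≈ 2.3439)
(Y - 36070)*(42406 + 1/u(219, -195)) = (202971450/86595757 - 36070)*(42406 + 1/(-173*219 + 111*(-195))) = -3123305983540*(42406 + 1/(-37887 - 21645))/86595757 = -3123305983540*(42406 + 1/(-59532))/86595757 = -3123305983540*(42406 - 1/59532)/86595757 = -3123305983540/86595757*2524513991/59532 = -1971207413405186427035/1288804651431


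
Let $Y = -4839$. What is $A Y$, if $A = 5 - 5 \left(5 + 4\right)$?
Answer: $193560$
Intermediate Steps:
$A = -40$ ($A = 5 - 5 \cdot 9 = 5 - 45 = -40$)
$A Y = \left(-40\right) \left(-4839\right) = 193560$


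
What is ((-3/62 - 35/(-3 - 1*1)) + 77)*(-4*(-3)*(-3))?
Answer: -95643/31 ≈ -3085.3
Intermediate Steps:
((-3/62 - 35/(-3 - 1*1)) + 77)*(-4*(-3)*(-3)) = ((-3*1/62 - 35/(-3 - 1)) + 77)*(12*(-3)) = ((-3/62 - 35/(-4)) + 77)*(-36) = ((-3/62 - 35*(-1/4)) + 77)*(-36) = ((-3/62 + 35/4) + 77)*(-36) = (1079/124 + 77)*(-36) = (10627/124)*(-36) = -95643/31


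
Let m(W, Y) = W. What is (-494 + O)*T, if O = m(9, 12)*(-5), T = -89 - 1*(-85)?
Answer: 2156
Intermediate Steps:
T = -4 (T = -89 + 85 = -4)
O = -45 (O = 9*(-5) = -45)
(-494 + O)*T = (-494 - 45)*(-4) = -539*(-4) = 2156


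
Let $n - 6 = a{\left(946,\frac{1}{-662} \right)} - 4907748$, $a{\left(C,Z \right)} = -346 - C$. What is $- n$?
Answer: $4909034$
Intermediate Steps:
$n = -4909034$ ($n = 6 - 4909040 = -4909034$)
$- n = \left(-1\right) \left(-4909034\right) = 4909034$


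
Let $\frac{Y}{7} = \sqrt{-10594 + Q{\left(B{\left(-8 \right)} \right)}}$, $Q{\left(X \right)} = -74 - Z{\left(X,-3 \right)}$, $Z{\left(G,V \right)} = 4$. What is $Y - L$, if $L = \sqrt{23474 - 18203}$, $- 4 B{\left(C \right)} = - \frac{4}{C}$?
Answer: $- \sqrt{5271} + 28 i \sqrt{667} \approx -72.602 + 723.14 i$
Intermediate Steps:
$B{\left(C \right)} = \frac{1}{C}$ ($B{\left(C \right)} = - \frac{\left(-4\right) \frac{1}{C}}{4} = \frac{1}{C}$)
$L = \sqrt{5271} \approx 72.602$
$Q{\left(X \right)} = -78$ ($Q{\left(X \right)} = -74 - 4 = -78$)
$Y = 28 i \sqrt{667}$ ($Y = 7 \sqrt{-10594 - 78} = 7 \sqrt{-10672} = 7 \cdot 4 i \sqrt{667} = 28 i \sqrt{667} \approx 723.14 i$)
$Y - L = 28 i \sqrt{667} - \sqrt{5271} = - \sqrt{5271} + 28 i \sqrt{667}$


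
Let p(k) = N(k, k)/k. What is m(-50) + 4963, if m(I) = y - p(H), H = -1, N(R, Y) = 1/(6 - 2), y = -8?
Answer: 19821/4 ≈ 4955.3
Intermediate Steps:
N(R, Y) = ¼ (N(R, Y) = 1/4 = ¼)
p(k) = 1/(4*k)
m(I) = -31/4 (m(I) = -8 - 1/(4*(-1)) = -8 - (-1)/4 = -8 - 1*(-¼) = -8 + ¼ = -31/4)
m(-50) + 4963 = -31/4 + 4963 = 19821/4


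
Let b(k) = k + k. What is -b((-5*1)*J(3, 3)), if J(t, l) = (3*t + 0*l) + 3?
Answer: 120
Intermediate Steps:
J(t, l) = 3 + 3*t (J(t, l) = (3*t + 0) + 3 = 3*t + 3 = 3 + 3*t)
b(k) = 2*k
-b((-5*1)*J(3, 3)) = -2*(-5*1)*(3 + 3*3) = -2*(-5*(3 + 9)) = -2*(-5*12) = -2*(-60) = -1*(-120) = 120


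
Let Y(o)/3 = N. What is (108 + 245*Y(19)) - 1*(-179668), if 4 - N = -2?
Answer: 184186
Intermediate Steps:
N = 6 (N = 4 - 1*(-2) = 4 + 2 = 6)
Y(o) = 18 (Y(o) = 3*6 = 18)
(108 + 245*Y(19)) - 1*(-179668) = (108 + 245*18) - 1*(-179668) = (108 + 4410) + 179668 = 4518 + 179668 = 184186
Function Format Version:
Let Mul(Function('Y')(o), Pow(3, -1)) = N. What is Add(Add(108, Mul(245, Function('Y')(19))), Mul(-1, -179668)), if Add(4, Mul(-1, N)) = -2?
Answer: 184186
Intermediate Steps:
N = 6 (N = Add(4, Mul(-1, -2)) = Add(4, 2) = 6)
Function('Y')(o) = 18 (Function('Y')(o) = Mul(3, 6) = 18)
Add(Add(108, Mul(245, Function('Y')(19))), Mul(-1, -179668)) = Add(Add(108, Mul(245, 18)), Mul(-1, -179668)) = Add(Add(108, 4410), 179668) = Add(4518, 179668) = 184186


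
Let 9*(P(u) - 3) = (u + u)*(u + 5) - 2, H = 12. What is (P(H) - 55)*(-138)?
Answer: 2852/3 ≈ 950.67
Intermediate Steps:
P(u) = 25/9 + 2*u*(5 + u)/9 (P(u) = 3 + ((u + u)*(u + 5) - 2)/9 = 3 + ((2*u)*(5 + u) - 2)/9 = 3 + (2*u*(5 + u) - 2)/9 = 3 + (-2 + 2*u*(5 + u))/9 = 3 + (-2/9 + 2*u*(5 + u)/9) = 25/9 + 2*u*(5 + u)/9)
(P(H) - 55)*(-138) = ((25/9 + (2/9)*12**2 + (10/9)*12) - 55)*(-138) = ((25/9 + (2/9)*144 + 40/3) - 55)*(-138) = ((25/9 + 32 + 40/3) - 55)*(-138) = (433/9 - 55)*(-138) = -62/9*(-138) = 2852/3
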